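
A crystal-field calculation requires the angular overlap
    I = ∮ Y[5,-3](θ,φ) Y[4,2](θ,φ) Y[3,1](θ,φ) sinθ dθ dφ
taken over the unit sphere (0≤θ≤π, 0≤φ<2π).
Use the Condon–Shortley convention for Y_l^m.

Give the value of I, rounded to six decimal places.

-0.144236

m-sum 0 ✓  L=12 even ✓  1≤3≤9 ✓
Π(2lᵢ+1) = 11×9×7 = 693
triangle coeff Δ(5,4,3) = 1/180180
Σ_t [2,4]: t=2:+1/576 t=3:−1/144 t=4:+1/576 = -1/288
(3j)²=20/1001 [(5 4 3; 0 0 0)], sign=+1
Σ_t [4,6]: t=4:+1/2304 t=5:−1/720 t=6:+1/5760 = -1/1280
(3j)²=27/1430 [(5 4 3; -3 2 1)], sign=-1
⇒ 4πI² = 486/1859
I = (-1)√(486/1859/(4π)) = -0.14423595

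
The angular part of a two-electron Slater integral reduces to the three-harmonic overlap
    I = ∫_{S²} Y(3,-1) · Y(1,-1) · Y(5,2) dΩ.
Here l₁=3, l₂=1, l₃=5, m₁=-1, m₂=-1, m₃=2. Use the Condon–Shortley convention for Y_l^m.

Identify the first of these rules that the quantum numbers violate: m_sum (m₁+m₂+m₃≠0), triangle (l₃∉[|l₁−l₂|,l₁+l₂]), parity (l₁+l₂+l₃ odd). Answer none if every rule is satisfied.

m₁+m₂+m₃ = -1 − 1 + 2 = 0  ✓
triangle: |3−1|=2 ≤ l₃=5 ≤ 3+1=4  ✗
parity: l₁+l₂+l₃ = 9 is odd

triangle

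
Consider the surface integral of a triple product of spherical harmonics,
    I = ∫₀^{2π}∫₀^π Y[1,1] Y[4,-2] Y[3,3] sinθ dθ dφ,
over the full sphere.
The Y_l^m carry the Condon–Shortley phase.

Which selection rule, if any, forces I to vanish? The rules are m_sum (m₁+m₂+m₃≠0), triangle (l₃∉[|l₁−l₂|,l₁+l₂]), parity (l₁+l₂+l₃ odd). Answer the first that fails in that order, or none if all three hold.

m₁+m₂+m₃ = 1 − 2 + 3 = 2  ✗
triangle: |1−4|=3 ≤ l₃=3 ≤ 1+4=5
parity: l₁+l₂+l₃ = 8 is even

m_sum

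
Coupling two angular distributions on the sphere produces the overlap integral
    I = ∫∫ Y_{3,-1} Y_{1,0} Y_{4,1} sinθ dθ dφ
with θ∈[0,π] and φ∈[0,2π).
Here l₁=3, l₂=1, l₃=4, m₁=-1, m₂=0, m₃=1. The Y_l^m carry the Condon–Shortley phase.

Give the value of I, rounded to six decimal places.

Checks pass: Σm=0; 8 even; l₃=4∈[2,4].
(2·3+1)(2·1+1)(2·4+1) = 189
Δ: 0! 6! 2! / 9! → 1/252
sum: t=0:+1/36 = 1/36
3j²(3 1 4; 0 0 0) = Δ·Π!·Σ² = 4/63  (sign +1)
sum: t=0:+1/48 = 1/48
3j²(3 1 4; -1 0 1) = Δ·Π!·Σ² = 5/84  (sign -1)
combine: 4πI² = 189·4/63·5/84 = 5/7
take √, sign -1: I = -0.23841361

-0.238414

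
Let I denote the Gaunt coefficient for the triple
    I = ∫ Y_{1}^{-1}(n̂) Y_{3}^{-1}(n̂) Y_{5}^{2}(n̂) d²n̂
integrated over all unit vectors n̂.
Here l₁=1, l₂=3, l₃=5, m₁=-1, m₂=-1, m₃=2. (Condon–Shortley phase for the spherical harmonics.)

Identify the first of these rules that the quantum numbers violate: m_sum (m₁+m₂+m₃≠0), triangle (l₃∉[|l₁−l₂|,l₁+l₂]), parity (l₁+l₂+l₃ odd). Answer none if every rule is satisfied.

triangle

Σmᵢ = 0  ✓
l₃∈[|l₁−l₂|,l₁+l₂]=[2,4], have l₃=5  ✗
Σlᵢ = 9 ⇒ odd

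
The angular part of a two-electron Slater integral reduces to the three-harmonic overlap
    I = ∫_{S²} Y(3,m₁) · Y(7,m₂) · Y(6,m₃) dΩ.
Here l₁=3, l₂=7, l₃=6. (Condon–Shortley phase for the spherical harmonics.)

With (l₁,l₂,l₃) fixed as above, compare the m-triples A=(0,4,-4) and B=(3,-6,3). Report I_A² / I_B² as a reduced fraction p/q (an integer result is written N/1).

256/975

Same 3,7,6: normalisation and zero-m 3j drop out of the ratio.
A: Δ: 4! 2! 10! / 17! → 1/2042040; sum: t=1:−1/43545600 t=2:+1/1451520 t=3:−1/967680 = -1/2721600; 3j²(3 7 6; 0 4 -4) = Δ·Π!·Σ² = 32/7735  (sign -1)
B: Δ: 4! 2! 10! / 17! → 1/2042040; sum: t=0:+1/17418240 = 1/17418240; 3j²(3 7 6; 3 -6 3) = Δ·Π!·Σ² = 15/952  (sign -1)
I_A²/I_B² = (32/7735)/(15/952) = 256/975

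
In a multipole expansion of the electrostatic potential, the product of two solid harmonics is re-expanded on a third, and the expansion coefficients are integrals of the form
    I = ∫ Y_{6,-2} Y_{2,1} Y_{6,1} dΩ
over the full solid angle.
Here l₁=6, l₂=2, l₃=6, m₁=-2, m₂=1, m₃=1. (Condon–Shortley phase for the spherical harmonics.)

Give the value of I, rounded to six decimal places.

0.088837

Checks pass: Σm=0; 14 even; l₃=6∈[4,8].
(2·6+1)(2·2+1)(2·6+1) = 845
Δ: 2! 10! 2! / 15! → 1/90090
sum: t=0:+1/69120 t=1:−1/14400 t=2:+1/69120 = -7/172800
3j²(6 2 6; 0 0 0) = Δ·Π!·Σ² = 14/715  (sign -1)
sum: t=1:−1/60480 t=2:+1/34560 = 1/80640
3j²(6 2 6; -2 1 1) = Δ·Π!·Σ² = 6/1001  (sign -1)
combine: 4πI² = 845·14/715·6/1001 = 12/121
take √, sign +1: I = 0.08883682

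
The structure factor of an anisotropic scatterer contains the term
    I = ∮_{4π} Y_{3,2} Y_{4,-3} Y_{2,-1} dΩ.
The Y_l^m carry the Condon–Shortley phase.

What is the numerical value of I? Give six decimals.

m-sum = 2 − 3 − 1 = -2 ≠ 0 ⇒ I = 0

0.000000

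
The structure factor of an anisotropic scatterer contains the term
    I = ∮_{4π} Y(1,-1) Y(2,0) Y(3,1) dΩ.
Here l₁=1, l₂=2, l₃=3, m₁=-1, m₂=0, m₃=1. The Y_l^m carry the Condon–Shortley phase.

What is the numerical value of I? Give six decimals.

-0.202301

Rules hold: Σm=0, L=6 even, 1≤3≤3.
N = 3·5·7 = 105
Δ = 0!·2!·4!/7! = 1/105
Racah Σ t=0..0: t=0:+1/4 = 1/4
⇒ 3j(1 2 3; 0 0 0)² = 3/35, sgn -1
Racah Σ t=0..0: t=0:+1/8 = 1/8
⇒ 3j(1 2 3; -1 0 1)² = 2/35, sgn +1
4πI² = N·(3j₀)²·(3jₘ)² = 18/35
I = -1·√(0.514286/4π) = -0.20230066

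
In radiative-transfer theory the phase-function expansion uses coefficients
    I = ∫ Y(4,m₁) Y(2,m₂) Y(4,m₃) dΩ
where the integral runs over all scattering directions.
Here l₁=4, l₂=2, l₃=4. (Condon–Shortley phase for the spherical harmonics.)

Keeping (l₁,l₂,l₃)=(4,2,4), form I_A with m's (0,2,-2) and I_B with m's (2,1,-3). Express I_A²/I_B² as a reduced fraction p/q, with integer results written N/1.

36/35

l's match ⇒ only the (l;m) 3-j factors differ between A and B.
A: triangle coeff Δ(4,2,4) = 1/13860; Σ_t [2,2]: t=2:+1/192 = 1/192; (3j)²=3/77 [(4 2 4; 0 2 -2)], sign=+1
B: triangle coeff Δ(4,2,4) = 1/13860; Σ_t [1,2]: t=1:−1/240 t=2:+1/1440 = -1/288; (3j)²=5/132 [(4 2 4; 2 1 -3)], sign=+1
I_A²/I_B² = (3/77)/(5/132) = 36/35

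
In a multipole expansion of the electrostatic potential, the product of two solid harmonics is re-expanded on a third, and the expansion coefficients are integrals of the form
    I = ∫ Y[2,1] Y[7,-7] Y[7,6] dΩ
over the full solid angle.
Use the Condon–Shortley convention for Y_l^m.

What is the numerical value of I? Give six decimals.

Rules hold: Σm=0, L=16 even, 5≤7≤9.
N = 5·15·15 = 1125
Δ = 2!·2!·12!/17! = 1/185640
Racah Σ t=0..2: t=0:+1/2419200 t=1:−1/518400 t=2:+1/2419200 = -1/907200
⇒ 3j(2 7 7; 0 0 0)² = 56/3315, sgn +1
Racah Σ t=0..0: t=0:+1/958003200 = 1/958003200
⇒ 3j(2 7 7; 1 -7 6)² = 13/680, sgn -1
4πI² = N·(3j₀)²·(3jₘ)² = 105/289
I = -1·√(0.363322/4π) = -0.17003597

-0.170036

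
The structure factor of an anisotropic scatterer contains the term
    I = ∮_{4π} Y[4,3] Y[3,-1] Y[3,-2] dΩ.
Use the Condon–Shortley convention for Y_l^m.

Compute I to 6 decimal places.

-0.095955

Rules hold: Σm=0, L=10 even, 1≤3≤7.
N = 9·7·7 = 441
Δ = 4!·4!·2!/11! = 1/34650
Racah Σ t=1..3: t=1:−1/72 t=2:+1/16 t=3:−1/72 = 5/144
⇒ 3j(4 3 3; 0 0 0)² = 2/77, sgn -1
Racah Σ t=0..1: t=0:+1/288 t=1:−1/144 = -1/288
⇒ 3j(4 3 3; 3 -1 -2)² = 1/99, sgn +1
4πI² = N·(3j₀)²·(3jₘ)² = 14/121
I = -1·√(0.115702/4π) = -0.09595473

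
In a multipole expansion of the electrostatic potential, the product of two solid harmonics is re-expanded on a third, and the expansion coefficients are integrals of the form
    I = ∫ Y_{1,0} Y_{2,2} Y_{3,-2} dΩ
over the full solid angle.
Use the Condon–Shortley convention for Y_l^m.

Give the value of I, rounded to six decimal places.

Rules hold: Σm=0, L=6 even, 1≤3≤3.
N = 3·5·7 = 105
Δ = 0!·2!·4!/7! = 1/105
Racah Σ t=0..0: t=0:+1/4 = 1/4
⇒ 3j(1 2 3; 0 0 0)² = 3/35, sgn -1
Racah Σ t=0..0: t=0:+1/24 = 1/24
⇒ 3j(1 2 3; 0 2 -2)² = 1/21, sgn -1
4πI² = N·(3j₀)²·(3jₘ)² = 3/7
I = +1·√(0.428571/4π) = 0.18467439

0.184674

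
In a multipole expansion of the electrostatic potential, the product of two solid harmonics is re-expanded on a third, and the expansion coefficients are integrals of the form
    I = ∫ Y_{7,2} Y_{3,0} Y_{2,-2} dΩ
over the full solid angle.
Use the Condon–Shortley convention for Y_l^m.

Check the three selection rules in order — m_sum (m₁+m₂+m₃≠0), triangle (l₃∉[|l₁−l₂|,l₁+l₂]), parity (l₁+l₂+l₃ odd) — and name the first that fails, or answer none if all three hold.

triangle

Σmᵢ = 0  ✓
l₃∈[|l₁−l₂|,l₁+l₂]=[4,10], have l₃=2  ✗
Σlᵢ = 12 ⇒ even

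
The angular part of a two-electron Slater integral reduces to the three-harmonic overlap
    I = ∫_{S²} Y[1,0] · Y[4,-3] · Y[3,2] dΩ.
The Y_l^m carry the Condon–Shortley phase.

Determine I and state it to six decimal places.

0.000000

Σmᵢ = -1 ≠ 0, so the φ-integral vanishes; I = 0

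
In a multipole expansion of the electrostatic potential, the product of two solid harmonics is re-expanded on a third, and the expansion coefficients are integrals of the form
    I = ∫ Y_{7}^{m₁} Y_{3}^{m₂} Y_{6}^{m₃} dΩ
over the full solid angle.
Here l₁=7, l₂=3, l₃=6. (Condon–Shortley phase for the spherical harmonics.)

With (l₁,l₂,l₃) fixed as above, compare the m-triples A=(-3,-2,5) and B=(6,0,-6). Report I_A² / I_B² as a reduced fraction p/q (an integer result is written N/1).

l's match ⇒ only the (l;m) 3-j factors differ between A and B.
A: triangle coeff Δ(7,3,6) = 1/2042040; Σ_t [0,1]: t=0:+1/87091200 t=1:−1/4354560 = -19/87091200; (3j)²=361/37128 [(7 3 6; -3 -2 5)], sign=+1
B: triangle coeff Δ(7,3,6) = 1/2042040; Σ_t [1,1]: t=1:−1/43545600 = -1/43545600; (3j)²=33/1190 [(7 3 6; 6 0 -6)], sign=-1
I_A²/I_B² = (361/37128)/(33/1190) = 1805/5148

1805/5148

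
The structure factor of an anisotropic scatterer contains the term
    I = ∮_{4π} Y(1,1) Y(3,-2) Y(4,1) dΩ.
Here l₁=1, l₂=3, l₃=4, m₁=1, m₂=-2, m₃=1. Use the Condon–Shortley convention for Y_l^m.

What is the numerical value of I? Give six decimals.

Checks pass: Σm=0; 8 even; l₃=4∈[2,4].
(2·1+1)(2·3+1)(2·4+1) = 189
Δ: 0! 2! 6! / 9! → 1/252
sum: t=0:+1/36 = 1/36
3j²(1 3 4; 0 0 0) = Δ·Π!·Σ² = 4/63  (sign +1)
sum: t=0:+1/240 = 1/240
3j²(1 3 4; 1 -2 1) = Δ·Π!·Σ² = 1/84  (sign -1)
combine: 4πI² = 189·4/63·1/84 = 1/7
take √, sign -1: I = -0.10662181

-0.106622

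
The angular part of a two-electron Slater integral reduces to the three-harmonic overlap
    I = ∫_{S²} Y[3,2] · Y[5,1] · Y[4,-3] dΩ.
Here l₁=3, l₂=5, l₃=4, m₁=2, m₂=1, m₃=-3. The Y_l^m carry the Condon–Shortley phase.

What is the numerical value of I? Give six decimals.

0.160929

Rules hold: Σm=0, L=12 even, 2≤4≤8.
N = 7·11·9 = 693
Δ = 4!·2!·6!/13! = 1/180180
Racah Σ t=1..3: t=1:−1/576 t=2:+1/144 t=3:−1/576 = 1/288
⇒ 3j(3 5 4; 0 0 0)² = 20/1001, sgn +1
Racah Σ t=0..1: t=0:+1/17280 t=1:−1/1440 = -11/17280
⇒ 3j(3 5 4; 2 1 -3)² = 11/468, sgn +1
4πI² = N·(3j₀)²·(3jₘ)² = 55/169
I = +1·√(0.325444/4π) = 0.16092854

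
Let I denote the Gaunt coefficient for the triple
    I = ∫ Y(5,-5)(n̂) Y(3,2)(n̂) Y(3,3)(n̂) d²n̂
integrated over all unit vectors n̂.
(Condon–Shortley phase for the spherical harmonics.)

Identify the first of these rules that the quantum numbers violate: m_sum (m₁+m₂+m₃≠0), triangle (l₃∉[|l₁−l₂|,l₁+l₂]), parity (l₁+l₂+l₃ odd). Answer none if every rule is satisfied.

azimuthal sum: -5 + 2 + 3 = 0  ✓
2 ≤ 3 ≤ 8 (triangle on l)  ✓
L = 5 + 3 + 3 = 11 (odd)  ✗

parity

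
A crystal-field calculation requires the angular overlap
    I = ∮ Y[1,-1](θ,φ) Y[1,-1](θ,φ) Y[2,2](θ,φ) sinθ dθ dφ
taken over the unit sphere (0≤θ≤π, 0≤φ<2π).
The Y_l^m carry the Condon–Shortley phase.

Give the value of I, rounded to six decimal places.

Rules hold: Σm=0, L=4 even, 0≤2≤2.
N = 3·3·5 = 45
Δ = 0!·2!·2!/5! = 1/30
Racah Σ t=0..0: t=0:+1/1 = 1/1
⇒ 3j(1 1 2; 0 0 0)² = 2/15, sgn +1
Racah Σ t=0..0: t=0:+1/4 = 1/4
⇒ 3j(1 1 2; -1 -1 2)² = 1/5, sgn +1
4πI² = N·(3j₀)²·(3jₘ)² = 6/5
I = +1·√(1.2/4π) = 0.30901936

0.309019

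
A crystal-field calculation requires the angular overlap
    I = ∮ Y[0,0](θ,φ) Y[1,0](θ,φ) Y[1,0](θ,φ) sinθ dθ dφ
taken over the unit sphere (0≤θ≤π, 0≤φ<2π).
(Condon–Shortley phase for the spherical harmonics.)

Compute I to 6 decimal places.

Checks pass: Σm=0; 2 even; l₃=1∈[1,1].
(2·0+1)(2·1+1)(2·1+1) = 9
Δ: 0! 0! 2! / 3! → 1/3
sum: t=0:+1/1 = 1/1
3j²(0 1 1; 0 0 0) = Δ·Π!·Σ² = 1/3  (sign -1)
(m-triple is (0,0,0) — same symbol as above.)
combine: 4πI² = 9·1/3·1/3 = 1/1
take √, sign +1: I = 0.28209479

0.282095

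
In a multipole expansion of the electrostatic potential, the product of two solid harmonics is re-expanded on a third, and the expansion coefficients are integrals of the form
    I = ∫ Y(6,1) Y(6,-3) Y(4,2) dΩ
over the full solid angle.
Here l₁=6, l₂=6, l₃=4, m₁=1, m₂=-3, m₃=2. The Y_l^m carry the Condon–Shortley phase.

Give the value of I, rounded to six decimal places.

Rules hold: Σm=0, L=16 even, 0≤4≤12.
N = 13·13·9 = 1521
Δ = 8!·4!·4!/17! = 1/15315300
Racah Σ t=2..6: t=2:+1/829440 t=3:−1/25920 t=4:+1/9216 t=5:−1/25920 t=6:+1/829440 = 7/207360
⇒ 3j(6 6 4; 0 0 0)² = 28/2431, sgn +1
Racah Σ t=1..3: t=1:−1/483840 t=2:+1/51840 t=3:−1/69120 = 1/362880
⇒ 3j(6 6 4; 1 -3 2)² = 16/17017, sgn +1
4πI² = N·(3j₀)²·(3jₘ)² = 576/34969
I = +1·√(0.0164717/4π) = 0.03620468

0.036205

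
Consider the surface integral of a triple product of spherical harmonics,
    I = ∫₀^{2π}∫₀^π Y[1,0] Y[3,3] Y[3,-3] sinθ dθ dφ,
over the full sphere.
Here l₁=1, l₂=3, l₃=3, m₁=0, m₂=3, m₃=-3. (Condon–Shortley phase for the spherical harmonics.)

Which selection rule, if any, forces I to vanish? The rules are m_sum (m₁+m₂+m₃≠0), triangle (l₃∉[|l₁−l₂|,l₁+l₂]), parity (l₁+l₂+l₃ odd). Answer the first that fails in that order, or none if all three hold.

parity

azimuthal sum: 0 + 3 − 3 = 0  ✓
2 ≤ 3 ≤ 4 (triangle on l)  ✓
L = 1 + 3 + 3 = 7 (odd)  ✗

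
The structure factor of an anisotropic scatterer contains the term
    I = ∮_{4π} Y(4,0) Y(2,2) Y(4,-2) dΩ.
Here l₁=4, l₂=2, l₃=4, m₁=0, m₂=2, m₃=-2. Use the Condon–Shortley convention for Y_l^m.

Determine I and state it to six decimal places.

Checks pass: Σm=0; 10 even; l₃=4∈[2,6].
(2·4+1)(2·2+1)(2·4+1) = 405
Δ: 2! 6! 2! / 11! → 1/13860
sum: t=0:+1/192 t=1:−1/36 t=2:+1/192 = -5/288
3j²(4 2 4; 0 0 0) = Δ·Π!·Σ² = 20/693  (sign -1)
sum: t=2:+1/192 = 1/192
3j²(4 2 4; 0 2 -2) = Δ·Π!·Σ² = 3/77  (sign +1)
combine: 4πI² = 405·20/693·3/77 = 2700/5929
take √, sign -1: I = -0.19036462

-0.190365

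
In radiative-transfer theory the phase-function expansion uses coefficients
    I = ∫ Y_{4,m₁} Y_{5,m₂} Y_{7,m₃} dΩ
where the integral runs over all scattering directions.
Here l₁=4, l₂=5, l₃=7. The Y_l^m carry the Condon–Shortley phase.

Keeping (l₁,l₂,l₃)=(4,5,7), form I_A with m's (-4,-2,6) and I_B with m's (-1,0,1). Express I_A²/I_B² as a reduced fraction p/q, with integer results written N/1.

10296/2645

Shared (l₁,l₂,l₃)=(4,5,7): N and (l;000)² cancel in I_A²/I_B².
A: Δ = 2!·6!·8!/17! = 1/6126120; Racah Σ t=2..2: t=2:+1/7257600 = 1/7257600; ⇒ 3j(4 5 7; -4 -2 6)² = 2/85, sgn -1
B: Δ = 2!·6!·8!/17! = 1/6126120; Racah Σ t=0..2: t=0:+1/172800 t=1:−1/27648 t=2:+1/51840 = -23/2073600; ⇒ 3j(4 5 7; -1 0 1)² = 529/87516, sgn -1
I_A²/I_B² = (2/85)/(529/87516) = 10296/2645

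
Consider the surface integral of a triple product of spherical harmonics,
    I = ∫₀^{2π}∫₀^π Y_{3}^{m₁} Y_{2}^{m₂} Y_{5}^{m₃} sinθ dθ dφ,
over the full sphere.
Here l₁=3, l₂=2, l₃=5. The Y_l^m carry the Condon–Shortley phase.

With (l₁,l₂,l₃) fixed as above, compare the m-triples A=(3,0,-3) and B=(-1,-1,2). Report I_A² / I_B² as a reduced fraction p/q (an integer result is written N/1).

4/15

Same 3,2,5: normalisation and zero-m 3j drop out of the ratio.
A: Δ: 0! 6! 4! / 11! → 1/2310; sum: t=0:+1/2880 = 1/2880; 3j²(3 2 5; 3 0 -3) = Δ·Π!·Σ² = 2/165  (sign +1)
B: Δ: 0! 6! 4! / 11! → 1/2310; sum: t=0:+1/288 = 1/288; 3j²(3 2 5; -1 -1 2) = Δ·Π!·Σ² = 1/22  (sign -1)
I_A²/I_B² = (2/165)/(1/22) = 4/15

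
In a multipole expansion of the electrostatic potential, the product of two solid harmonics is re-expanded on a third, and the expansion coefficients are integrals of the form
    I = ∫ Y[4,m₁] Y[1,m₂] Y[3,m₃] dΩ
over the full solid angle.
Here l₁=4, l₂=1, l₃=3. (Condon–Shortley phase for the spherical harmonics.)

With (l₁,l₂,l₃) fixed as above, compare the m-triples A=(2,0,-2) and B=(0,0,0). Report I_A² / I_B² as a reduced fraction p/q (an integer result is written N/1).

Same 4,1,3: normalisation and zero-m 3j drop out of the ratio.
A: Δ: 2! 6! 0! / 9! → 1/252; sum: t=1:−1/120 = -1/120; 3j²(4 1 3; 2 0 -2) = Δ·Π!·Σ² = 1/21  (sign +1)
B: Δ: 2! 6! 0! / 9! → 1/252; sum: t=1:−1/36 = -1/36; 3j²(4 1 3; 0 0 0) = Δ·Π!·Σ² = 4/63  (sign +1)
I_A²/I_B² = (1/21)/(4/63) = 3/4

3/4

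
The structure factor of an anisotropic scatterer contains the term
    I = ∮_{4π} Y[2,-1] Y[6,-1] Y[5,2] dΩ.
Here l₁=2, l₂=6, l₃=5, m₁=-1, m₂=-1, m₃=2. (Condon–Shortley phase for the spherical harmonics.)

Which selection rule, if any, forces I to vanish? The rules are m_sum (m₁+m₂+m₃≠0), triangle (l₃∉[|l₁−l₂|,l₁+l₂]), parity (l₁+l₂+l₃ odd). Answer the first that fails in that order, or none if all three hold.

m₁+m₂+m₃ = -1 − 1 + 2 = 0  ✓
triangle: |2−6|=4 ≤ l₃=5 ≤ 2+6=8  ✓
parity: l₁+l₂+l₃ = 13 is odd  ✗

parity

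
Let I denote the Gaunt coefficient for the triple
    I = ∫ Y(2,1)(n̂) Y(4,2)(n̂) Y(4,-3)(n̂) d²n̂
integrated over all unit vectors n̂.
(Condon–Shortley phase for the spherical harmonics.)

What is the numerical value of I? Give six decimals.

Rules hold: Σm=0, L=10 even, 2≤4≤6.
N = 5·9·9 = 405
Δ = 2!·2!·6!/11! = 1/13860
Racah Σ t=0..2: t=0:+1/192 t=1:−1/36 t=2:+1/192 = -5/288
⇒ 3j(2 4 4; 0 0 0)² = 20/693, sgn -1
Racah Σ t=0..1: t=0:+1/1440 t=1:−1/240 = -1/288
⇒ 3j(2 4 4; 1 2 -3)² = 5/132, sgn +1
4πI² = N·(3j₀)²·(3jₘ)² = 375/847
I = -1·√(0.442739/4π) = -0.18770204

-0.187702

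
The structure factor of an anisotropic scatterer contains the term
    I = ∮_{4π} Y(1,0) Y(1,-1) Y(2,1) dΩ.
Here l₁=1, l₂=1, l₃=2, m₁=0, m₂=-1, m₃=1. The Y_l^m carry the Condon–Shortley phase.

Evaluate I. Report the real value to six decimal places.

Rules hold: Σm=0, L=4 even, 0≤2≤2.
N = 3·3·5 = 45
Δ = 0!·2!·2!/5! = 1/30
Racah Σ t=0..0: t=0:+1/1 = 1/1
⇒ 3j(1 1 2; 0 0 0)² = 2/15, sgn +1
Racah Σ t=0..0: t=0:+1/2 = 1/2
⇒ 3j(1 1 2; 0 -1 1)² = 1/10, sgn -1
4πI² = N·(3j₀)²·(3jₘ)² = 3/5
I = -1·√(0.6/4π) = -0.21850969

-0.218510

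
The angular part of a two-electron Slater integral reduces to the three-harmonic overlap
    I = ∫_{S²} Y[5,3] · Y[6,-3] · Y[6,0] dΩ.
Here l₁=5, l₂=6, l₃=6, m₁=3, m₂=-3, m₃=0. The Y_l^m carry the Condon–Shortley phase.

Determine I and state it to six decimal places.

0.000000

Σlᵢ=17 odd — θ-integrand is odd under cosθ→−cosθ; I=0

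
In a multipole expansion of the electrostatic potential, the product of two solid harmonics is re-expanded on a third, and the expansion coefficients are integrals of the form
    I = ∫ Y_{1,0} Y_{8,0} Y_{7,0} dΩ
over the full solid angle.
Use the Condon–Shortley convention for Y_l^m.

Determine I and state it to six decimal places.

Checks pass: Σm=0; 16 even; l₃=7∈[7,9].
(2·1+1)(2·8+1)(2·7+1) = 765
Δ: 2! 0! 14! / 17! → 1/2040
sum: t=1:−1/25401600 = -1/25401600
3j²(1 8 7; 0 0 0) = Δ·Π!·Σ² = 8/255  (sign +1)
(m-triple is (0,0,0) — same symbol as above.)
combine: 4πI² = 765·8/255·8/255 = 64/85
take √, sign +1: I = 0.24477981

0.244780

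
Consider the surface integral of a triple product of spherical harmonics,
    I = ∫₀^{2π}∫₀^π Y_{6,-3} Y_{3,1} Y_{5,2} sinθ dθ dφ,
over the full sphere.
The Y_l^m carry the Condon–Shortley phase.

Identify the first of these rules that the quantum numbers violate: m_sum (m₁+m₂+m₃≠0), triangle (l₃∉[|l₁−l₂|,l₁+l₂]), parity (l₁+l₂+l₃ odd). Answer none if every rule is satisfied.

none

azimuthal sum: -3 + 1 + 2 = 0  ✓
3 ≤ 5 ≤ 9 (triangle on l)  ✓
L = 6 + 3 + 5 = 14 (even)  ✓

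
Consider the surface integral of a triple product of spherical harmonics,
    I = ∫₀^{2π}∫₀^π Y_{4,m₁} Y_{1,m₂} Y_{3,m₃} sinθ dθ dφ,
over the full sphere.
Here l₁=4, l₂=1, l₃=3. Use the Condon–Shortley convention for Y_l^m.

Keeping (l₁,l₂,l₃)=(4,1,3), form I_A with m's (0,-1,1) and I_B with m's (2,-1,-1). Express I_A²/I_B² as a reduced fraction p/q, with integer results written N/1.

l's match ⇒ only the (l;m) 3-j factors differ between A and B.
A: triangle coeff Δ(4,1,3) = 1/252; Σ_t [0,0]: t=0:+1/96 = 1/96; (3j)²=1/42 [(4 1 3; 0 -1 1)], sign=+1
B: triangle coeff Δ(4,1,3) = 1/252; Σ_t [0,0]: t=0:+1/96 = 1/96; (3j)²=5/84 [(4 1 3; 2 -1 -1)], sign=+1
I_A²/I_B² = (1/42)/(5/84) = 2/5

2/5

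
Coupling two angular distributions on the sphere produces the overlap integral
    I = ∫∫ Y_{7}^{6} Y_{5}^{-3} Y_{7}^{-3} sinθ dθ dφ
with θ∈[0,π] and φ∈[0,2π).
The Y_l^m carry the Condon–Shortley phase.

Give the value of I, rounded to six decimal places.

0.000000

L=19 odd ⇒ parity kills the (l;000) factor ⇒ I = 0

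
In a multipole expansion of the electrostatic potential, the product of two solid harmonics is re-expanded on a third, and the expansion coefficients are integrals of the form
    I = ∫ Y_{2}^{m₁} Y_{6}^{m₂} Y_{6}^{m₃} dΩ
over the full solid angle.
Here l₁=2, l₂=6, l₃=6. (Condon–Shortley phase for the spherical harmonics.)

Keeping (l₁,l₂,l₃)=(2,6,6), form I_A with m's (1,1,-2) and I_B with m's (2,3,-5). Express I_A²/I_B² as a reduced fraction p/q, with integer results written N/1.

Same 2,6,6: normalisation and zero-m 3j drop out of the ratio.
A: Δ: 2! 2! 10! / 15! → 1/90090; sum: t=0:+1/60480 t=1:−1/34560 = -1/80640; 3j²(2 6 6; 1 1 -2) = Δ·Π!·Σ² = 6/1001  (sign -1)
B: Δ: 2! 2! 10! / 15! → 1/90090; sum: t=0:+1/1451520 = 1/1451520; 3j²(2 6 6; 2 3 -5) = Δ·Π!·Σ² = 1/91  (sign -1)
I_A²/I_B² = (6/1001)/(1/91) = 6/11

6/11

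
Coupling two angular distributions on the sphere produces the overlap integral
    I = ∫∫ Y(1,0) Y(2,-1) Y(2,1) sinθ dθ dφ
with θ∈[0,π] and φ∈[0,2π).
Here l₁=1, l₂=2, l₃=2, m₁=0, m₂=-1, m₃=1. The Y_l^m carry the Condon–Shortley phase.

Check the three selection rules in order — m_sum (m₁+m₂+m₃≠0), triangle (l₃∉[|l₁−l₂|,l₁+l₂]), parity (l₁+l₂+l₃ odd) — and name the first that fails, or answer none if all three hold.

azimuthal sum: 0 − 1 + 1 = 0  ✓
1 ≤ 2 ≤ 3 (triangle on l)  ✓
L = 1 + 2 + 2 = 5 (odd)  ✗

parity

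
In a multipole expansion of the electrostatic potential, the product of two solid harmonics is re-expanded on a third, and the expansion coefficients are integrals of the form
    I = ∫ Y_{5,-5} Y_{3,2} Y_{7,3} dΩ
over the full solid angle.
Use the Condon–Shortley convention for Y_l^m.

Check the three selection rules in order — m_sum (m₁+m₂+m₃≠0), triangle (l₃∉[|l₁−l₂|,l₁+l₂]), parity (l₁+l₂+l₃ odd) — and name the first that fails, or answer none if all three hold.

Σmᵢ = 0  ✓
l₃∈[|l₁−l₂|,l₁+l₂]=[2,8], have l₃=7  ✓
Σlᵢ = 15 ⇒ odd  ✗

parity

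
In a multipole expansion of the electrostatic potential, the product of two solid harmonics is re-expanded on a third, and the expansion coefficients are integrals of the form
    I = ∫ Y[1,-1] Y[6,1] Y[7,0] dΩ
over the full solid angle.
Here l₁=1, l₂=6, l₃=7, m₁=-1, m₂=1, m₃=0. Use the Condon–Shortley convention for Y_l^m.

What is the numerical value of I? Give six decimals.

Rules hold: Σm=0, L=14 even, 5≤7≤7.
N = 3·13·15 = 585
Δ = 0!·2!·12!/15! = 1/1365
Racah Σ t=0..0: t=0:+1/518400 = 1/518400
⇒ 3j(1 6 7; 0 0 0)² = 7/195, sgn -1
Racah Σ t=0..0: t=0:+1/1209600 = 1/1209600
⇒ 3j(1 6 7; -1 1 0)² = 1/65, sgn -1
4πI² = N·(3j₀)²·(3jₘ)² = 21/65
I = +1·√(0.323077/4π) = 0.16034227

0.160342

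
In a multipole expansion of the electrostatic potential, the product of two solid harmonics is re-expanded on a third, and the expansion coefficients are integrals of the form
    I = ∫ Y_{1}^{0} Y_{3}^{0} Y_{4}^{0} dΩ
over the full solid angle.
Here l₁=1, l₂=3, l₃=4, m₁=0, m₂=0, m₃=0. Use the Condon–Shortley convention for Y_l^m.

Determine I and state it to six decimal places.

Checks pass: Σm=0; 8 even; l₃=4∈[2,4].
(2·1+1)(2·3+1)(2·4+1) = 189
Δ: 0! 2! 6! / 9! → 1/252
sum: t=0:+1/36 = 1/36
3j²(1 3 4; 0 0 0) = Δ·Π!·Σ² = 4/63  (sign +1)
(m-triple is (0,0,0) — same symbol as above.)
combine: 4πI² = 189·4/63·4/63 = 16/21
take √, sign +1: I = 0.24623252

0.246233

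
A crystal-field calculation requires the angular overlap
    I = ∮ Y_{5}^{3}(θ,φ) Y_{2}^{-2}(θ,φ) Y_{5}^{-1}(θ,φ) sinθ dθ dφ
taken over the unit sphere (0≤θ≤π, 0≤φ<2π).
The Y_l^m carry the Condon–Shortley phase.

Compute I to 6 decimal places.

0.171169

Rules hold: Σm=0, L=12 even, 3≤5≤7.
N = 11·5·11 = 605
Δ = 2!·8!·2!/13! = 1/38610
Racah Σ t=0..2: t=0:+1/2880 t=1:−1/576 t=2:+1/2880 = -1/960
⇒ 3j(5 2 5; 0 0 0)² = 10/429, sgn +1
Racah Σ t=0..0: t=0:+1/5760 = 1/5760
⇒ 3j(5 2 5; 3 -2 -1)² = 56/2145, sgn +1
4πI² = N·(3j₀)²·(3jₘ)² = 560/1521
I = +1·√(0.368179/4π) = 0.17116875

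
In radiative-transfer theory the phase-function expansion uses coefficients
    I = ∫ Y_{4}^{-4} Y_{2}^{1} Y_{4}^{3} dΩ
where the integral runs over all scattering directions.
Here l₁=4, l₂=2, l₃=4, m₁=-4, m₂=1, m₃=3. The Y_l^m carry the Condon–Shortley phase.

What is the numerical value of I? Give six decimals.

0.198645

Checks pass: Σm=0; 10 even; l₃=4∈[2,6].
(2·4+1)(2·2+1)(2·4+1) = 405
Δ: 2! 6! 2! / 11! → 1/13860
sum: t=0:+1/192 t=1:−1/36 t=2:+1/192 = -5/288
3j²(4 2 4; 0 0 0) = Δ·Π!·Σ² = 20/693  (sign -1)
sum: t=2:+1/1440 = 1/1440
3j²(4 2 4; -4 1 3) = Δ·Π!·Σ² = 7/165  (sign -1)
combine: 4πI² = 405·20/693·7/165 = 60/121
take √, sign +1: I = 0.19864517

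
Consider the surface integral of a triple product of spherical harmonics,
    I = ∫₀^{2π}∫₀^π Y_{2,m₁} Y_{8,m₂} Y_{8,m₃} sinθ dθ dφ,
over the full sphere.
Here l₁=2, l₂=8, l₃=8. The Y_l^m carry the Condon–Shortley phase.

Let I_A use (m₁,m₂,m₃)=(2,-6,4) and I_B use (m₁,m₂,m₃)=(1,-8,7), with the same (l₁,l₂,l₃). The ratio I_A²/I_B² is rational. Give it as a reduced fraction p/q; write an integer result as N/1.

91/150

Shared (l₁,l₂,l₃)=(2,8,8): N and (l;000)² cancel in I_A²/I_B².
A: Δ = 2!·2!·14!/19! = 1/348840; Racah Σ t=0..0: t=0:+1/3832012800 = 1/3832012800; ⇒ 3j(2 8 8; 2 -6 4)² = 91/9690, sgn +1
B: Δ = 2!·2!·14!/19! = 1/348840; Racah Σ t=0..0: t=0:+1/174356582400 = 1/174356582400; ⇒ 3j(2 8 8; 1 -8 7)² = 5/323, sgn -1
I_A²/I_B² = (91/9690)/(5/323) = 91/150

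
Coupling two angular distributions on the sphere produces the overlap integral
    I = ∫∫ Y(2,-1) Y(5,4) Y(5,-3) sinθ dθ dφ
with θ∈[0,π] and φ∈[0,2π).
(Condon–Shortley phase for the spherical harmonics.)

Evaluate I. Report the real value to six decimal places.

m-sum 0 ✓  L=12 even ✓  3≤5≤7 ✓
Π(2lᵢ+1) = 5×11×11 = 605
triangle coeff Δ(2,5,5) = 1/38610
Σ_t [0,2]: t=0:+1/2880 t=1:−1/576 t=2:+1/2880 = -1/960
(3j)²=10/429 [(2 5 5; 0 0 0)], sign=+1
Σ_t [1,2]: t=1:−1/80640 t=2:+1/10080 = 1/11520
(3j)²=49/1430 [(2 5 5; -1 4 -3)], sign=+1
⇒ 4πI² = 245/507
I = (+1)√(245/507/(4π)) = 0.19609844

0.196098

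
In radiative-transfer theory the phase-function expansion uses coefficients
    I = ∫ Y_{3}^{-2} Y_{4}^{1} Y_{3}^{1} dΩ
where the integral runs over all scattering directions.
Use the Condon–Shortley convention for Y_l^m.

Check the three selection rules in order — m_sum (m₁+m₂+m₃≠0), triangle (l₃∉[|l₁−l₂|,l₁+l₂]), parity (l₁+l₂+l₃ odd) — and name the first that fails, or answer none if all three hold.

none

m₁+m₂+m₃ = -2 + 1 + 1 = 0  ✓
triangle: |3−4|=1 ≤ l₃=3 ≤ 3+4=7  ✓
parity: l₁+l₂+l₃ = 10 is even  ✓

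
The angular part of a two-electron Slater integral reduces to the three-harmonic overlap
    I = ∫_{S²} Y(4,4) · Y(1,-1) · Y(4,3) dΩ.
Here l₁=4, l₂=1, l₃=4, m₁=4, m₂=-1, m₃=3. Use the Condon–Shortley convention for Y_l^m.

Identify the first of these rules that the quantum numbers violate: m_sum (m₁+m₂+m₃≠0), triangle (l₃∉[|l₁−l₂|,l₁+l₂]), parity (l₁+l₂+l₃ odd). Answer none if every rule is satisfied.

m₁+m₂+m₃ = 4 − 1 + 3 = 6  ✗
triangle: |4−1|=3 ≤ l₃=4 ≤ 4+1=5
parity: l₁+l₂+l₃ = 9 is odd

m_sum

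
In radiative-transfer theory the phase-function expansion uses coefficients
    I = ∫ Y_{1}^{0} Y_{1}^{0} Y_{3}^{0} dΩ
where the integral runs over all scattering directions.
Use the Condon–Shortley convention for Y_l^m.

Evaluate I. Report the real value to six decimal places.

0.000000

l₃=3 ∉ [0,2] — triangle fails ⇒ I = 0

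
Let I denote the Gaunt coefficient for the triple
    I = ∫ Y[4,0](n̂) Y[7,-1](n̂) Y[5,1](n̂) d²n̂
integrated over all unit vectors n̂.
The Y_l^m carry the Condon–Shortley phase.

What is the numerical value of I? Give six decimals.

-0.112008

Rules hold: Σm=0, L=16 even, 3≤5≤11.
N = 9·15·11 = 1485
Δ = 6!·2!·8!/17! = 1/6126120
Racah Σ t=2..4: t=2:+1/69120 t=3:−1/20736 t=4:+1/69120 = -1/51840
⇒ 3j(4 7 5; 0 0 0)² = 280/21879, sgn +1
Racah Σ t=2..4: t=2:+1/55296 t=3:−1/25920 t=4:+1/138240 = -11/829440
⇒ 3j(4 7 5; 0 -1 1)² = 11/1326, sgn -1
4πI² = N·(3j₀)²·(3jₘ)² = 7700/48841
I = -1·√(0.157654/4π) = -0.11200777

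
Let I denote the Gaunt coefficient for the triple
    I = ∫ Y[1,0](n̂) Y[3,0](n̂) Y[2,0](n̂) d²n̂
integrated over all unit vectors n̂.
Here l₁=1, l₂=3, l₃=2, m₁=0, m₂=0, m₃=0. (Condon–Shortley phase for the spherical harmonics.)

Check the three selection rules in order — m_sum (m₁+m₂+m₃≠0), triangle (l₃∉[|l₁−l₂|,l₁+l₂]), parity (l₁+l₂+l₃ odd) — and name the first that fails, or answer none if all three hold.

Σmᵢ = 0  ✓
l₃∈[|l₁−l₂|,l₁+l₂]=[2,4], have l₃=2  ✓
Σlᵢ = 6 ⇒ even  ✓

none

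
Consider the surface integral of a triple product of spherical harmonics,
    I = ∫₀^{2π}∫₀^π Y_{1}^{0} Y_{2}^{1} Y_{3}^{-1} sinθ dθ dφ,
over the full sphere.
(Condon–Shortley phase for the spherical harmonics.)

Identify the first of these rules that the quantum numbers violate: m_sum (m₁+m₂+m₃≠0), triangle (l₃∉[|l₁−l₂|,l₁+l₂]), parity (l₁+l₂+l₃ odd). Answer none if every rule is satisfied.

azimuthal sum: 0 + 1 − 1 = 0  ✓
1 ≤ 3 ≤ 3 (triangle on l)  ✓
L = 1 + 2 + 3 = 6 (even)  ✓

none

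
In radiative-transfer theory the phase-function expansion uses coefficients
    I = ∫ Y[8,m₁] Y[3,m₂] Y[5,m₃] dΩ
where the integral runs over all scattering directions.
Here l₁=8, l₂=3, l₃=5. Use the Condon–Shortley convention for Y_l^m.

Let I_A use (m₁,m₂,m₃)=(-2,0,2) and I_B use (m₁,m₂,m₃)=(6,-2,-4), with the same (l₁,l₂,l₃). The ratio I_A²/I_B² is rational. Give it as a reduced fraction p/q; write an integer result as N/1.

600/1001

Same 8,3,5: normalisation and zero-m 3j drop out of the ratio.
A: Δ: 6! 10! 0! / 17! → 1/136136; sum: t=3:−1/1088640 = -1/1088640; 3j²(8 3 5; -2 0 2) = Δ·Π!·Σ² = 300/17017  (sign +1)
B: Δ: 6! 10! 0! / 17! → 1/136136; sum: t=1:−1/43545600 = -1/43545600; 3j²(8 3 5; 6 -2 -4) = Δ·Π!·Σ² = 1/34  (sign +1)
I_A²/I_B² = (300/17017)/(1/34) = 600/1001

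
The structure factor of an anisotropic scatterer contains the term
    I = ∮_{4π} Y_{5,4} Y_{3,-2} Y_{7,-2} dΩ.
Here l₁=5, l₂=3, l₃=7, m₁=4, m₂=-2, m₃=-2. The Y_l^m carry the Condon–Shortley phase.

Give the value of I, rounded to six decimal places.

0.000000

l₁+l₂+l₃=15 is odd: 3j(l;000)=0 ⇒ I=0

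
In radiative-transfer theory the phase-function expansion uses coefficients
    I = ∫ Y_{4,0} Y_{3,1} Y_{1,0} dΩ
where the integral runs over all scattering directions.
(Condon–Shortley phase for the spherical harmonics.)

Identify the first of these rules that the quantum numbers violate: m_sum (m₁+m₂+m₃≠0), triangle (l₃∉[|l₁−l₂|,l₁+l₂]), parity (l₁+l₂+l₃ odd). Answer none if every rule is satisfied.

m₁+m₂+m₃ = 0 + 1 + 0 = 1  ✗
triangle: |4−3|=1 ≤ l₃=1 ≤ 4+3=7
parity: l₁+l₂+l₃ = 8 is even

m_sum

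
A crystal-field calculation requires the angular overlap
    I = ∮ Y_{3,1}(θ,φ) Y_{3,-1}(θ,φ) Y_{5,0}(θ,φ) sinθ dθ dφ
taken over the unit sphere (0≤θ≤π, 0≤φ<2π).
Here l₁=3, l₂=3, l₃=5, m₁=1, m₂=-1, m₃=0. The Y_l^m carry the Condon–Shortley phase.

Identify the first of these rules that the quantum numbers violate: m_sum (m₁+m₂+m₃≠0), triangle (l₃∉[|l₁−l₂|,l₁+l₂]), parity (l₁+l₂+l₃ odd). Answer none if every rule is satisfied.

parity

Σmᵢ = 0  ✓
l₃∈[|l₁−l₂|,l₁+l₂]=[0,6], have l₃=5  ✓
Σlᵢ = 11 ⇒ odd  ✗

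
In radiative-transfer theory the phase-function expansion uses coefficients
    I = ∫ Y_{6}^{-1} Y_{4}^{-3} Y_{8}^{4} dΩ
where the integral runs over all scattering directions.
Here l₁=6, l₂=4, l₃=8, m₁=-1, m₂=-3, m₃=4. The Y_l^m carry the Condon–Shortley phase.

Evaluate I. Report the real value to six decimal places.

-0.092569

Rules hold: Σm=0, L=18 even, 2≤8≤10.
N = 13·9·17 = 1989
Δ = 2!·10!·6!/19! = 1/23279256
Racah Σ t=0..2: t=0:+1/1658880 t=1:−1/518400 t=2:+1/1658880 = -1/1382400
⇒ 3j(6 4 8; 0 0 0)² = 504/46189, sgn -1
Racah Σ t=0..1: t=0:+1/7257600 t=1:−1/12441600 = 1/17418240
⇒ 3j(6 4 8; -1 -3 4)² = 125/25194, sgn +1
4πI² = N·(3j₀)²·(3jₘ)² = 94500/877591
I = -1·√(0.107681/4π) = -0.09256885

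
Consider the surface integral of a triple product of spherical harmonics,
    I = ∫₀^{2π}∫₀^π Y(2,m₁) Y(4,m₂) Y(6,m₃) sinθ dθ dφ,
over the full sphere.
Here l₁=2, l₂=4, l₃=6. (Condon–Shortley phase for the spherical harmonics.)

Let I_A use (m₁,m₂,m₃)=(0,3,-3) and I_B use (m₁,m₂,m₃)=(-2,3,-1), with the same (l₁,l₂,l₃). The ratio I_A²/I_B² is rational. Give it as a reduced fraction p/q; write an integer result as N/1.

108/5

Same 2,4,6: normalisation and zero-m 3j drop out of the ratio.
A: Δ: 0! 4! 8! / 13! → 1/6435; sum: t=0:+1/20160 = 1/20160; 3j²(2 4 6; 0 3 -3) = Δ·Π!·Σ² = 12/715  (sign -1)
B: Δ: 0! 4! 8! / 13! → 1/6435; sum: t=0:+1/120960 = 1/120960; 3j²(2 4 6; -2 3 -1) = Δ·Π!·Σ² = 1/1287  (sign -1)
I_A²/I_B² = (12/715)/(1/1287) = 108/5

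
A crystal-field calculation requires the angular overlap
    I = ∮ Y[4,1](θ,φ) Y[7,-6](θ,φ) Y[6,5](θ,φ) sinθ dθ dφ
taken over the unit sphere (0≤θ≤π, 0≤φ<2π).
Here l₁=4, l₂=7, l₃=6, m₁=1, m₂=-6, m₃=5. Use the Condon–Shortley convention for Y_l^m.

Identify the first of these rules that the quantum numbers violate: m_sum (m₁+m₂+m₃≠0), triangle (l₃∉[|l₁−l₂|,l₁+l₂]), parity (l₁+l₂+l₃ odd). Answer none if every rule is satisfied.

parity

m₁+m₂+m₃ = 1 − 6 + 5 = 0  ✓
triangle: |4−7|=3 ≤ l₃=6 ≤ 4+7=11  ✓
parity: l₁+l₂+l₃ = 17 is odd  ✗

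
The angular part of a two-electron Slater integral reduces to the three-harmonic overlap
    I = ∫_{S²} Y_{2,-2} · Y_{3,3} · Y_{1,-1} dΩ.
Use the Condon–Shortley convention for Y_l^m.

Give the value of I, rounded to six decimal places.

m-sum 0 ✓  L=6 even ✓  1≤1≤5 ✓
Π(2lᵢ+1) = 5×7×3 = 105
triangle coeff Δ(2,3,1) = 1/105
Σ_t [2,2]: t=2:+1/4 = 1/4
(3j)²=3/35 [(2 3 1; 0 0 0)], sign=-1
Σ_t [4,4]: t=4:+1/48 = 1/48
(3j)²=1/7 [(2 3 1; -2 3 -1)], sign=+1
⇒ 4πI² = 9/7
I = (-1)√(9/7/(4π)) = -0.31986543

-0.319865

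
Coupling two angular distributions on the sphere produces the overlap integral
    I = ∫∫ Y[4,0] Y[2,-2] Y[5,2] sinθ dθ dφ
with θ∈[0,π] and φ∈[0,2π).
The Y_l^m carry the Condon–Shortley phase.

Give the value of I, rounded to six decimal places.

0.000000

l₁+l₂+l₃=11 is odd: 3j(l;000)=0 ⇒ I=0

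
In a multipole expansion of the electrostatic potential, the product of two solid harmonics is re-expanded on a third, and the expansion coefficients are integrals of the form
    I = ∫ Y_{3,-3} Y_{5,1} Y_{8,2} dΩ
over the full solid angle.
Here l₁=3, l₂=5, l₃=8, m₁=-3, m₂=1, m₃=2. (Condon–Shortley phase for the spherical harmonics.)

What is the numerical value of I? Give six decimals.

Rules hold: Σm=0, L=16 even, 2≤8≤8.
N = 7·11·17 = 1309
Δ = 0!·6!·10!/17! = 1/136136
Racah Σ t=0..0: t=0:+1/518400 = 1/518400
⇒ 3j(3 5 8; 0 0 0)² = 56/2431, sgn +1
Racah Σ t=0..0: t=0:+1/12441600 = 1/12441600
⇒ 3j(3 5 8; -3 1 2)² = 15/9724, sgn +1
4πI² = N·(3j₀)²·(3jₘ)² = 1470/31603
I = +1·√(0.0465146/4π) = 0.06084005

0.060840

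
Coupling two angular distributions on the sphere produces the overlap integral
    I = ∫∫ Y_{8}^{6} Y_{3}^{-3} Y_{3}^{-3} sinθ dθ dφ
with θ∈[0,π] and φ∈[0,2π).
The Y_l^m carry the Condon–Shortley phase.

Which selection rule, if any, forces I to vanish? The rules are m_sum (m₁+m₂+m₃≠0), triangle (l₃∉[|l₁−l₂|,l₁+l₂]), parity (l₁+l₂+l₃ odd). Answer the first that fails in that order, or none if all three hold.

triangle

m₁+m₂+m₃ = 6 − 3 − 3 = 0  ✓
triangle: |8−3|=5 ≤ l₃=3 ≤ 8+3=11  ✗
parity: l₁+l₂+l₃ = 14 is even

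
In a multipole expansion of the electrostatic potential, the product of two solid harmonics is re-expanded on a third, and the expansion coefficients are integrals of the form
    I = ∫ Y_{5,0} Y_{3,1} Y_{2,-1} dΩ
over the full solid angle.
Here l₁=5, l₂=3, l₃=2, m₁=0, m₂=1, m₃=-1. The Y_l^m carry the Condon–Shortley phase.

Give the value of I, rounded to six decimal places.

Rules hold: Σm=0, L=10 even, 2≤2≤8.
N = 11·7·5 = 385
Δ = 6!·4!·0!/11! = 1/2310
Racah Σ t=3..3: t=3:−1/144 = -1/144
⇒ 3j(5 3 2; 0 0 0)² = 10/231, sgn -1
Racah Σ t=4..4: t=4:+1/288 = 1/288
⇒ 3j(5 3 2; 0 1 -1)² = 5/231, sgn -1
4πI² = N·(3j₀)²·(3jₘ)² = 250/693
I = +1·√(0.36075/4π) = 0.16943318

0.169433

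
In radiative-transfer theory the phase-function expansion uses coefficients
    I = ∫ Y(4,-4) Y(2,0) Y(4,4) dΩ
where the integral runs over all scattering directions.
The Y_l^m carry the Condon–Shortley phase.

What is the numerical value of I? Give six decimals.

-0.229376

Rules hold: Σm=0, L=10 even, 2≤4≤6.
N = 9·5·9 = 405
Δ = 2!·6!·2!/11! = 1/13860
Racah Σ t=0..2: t=0:+1/192 t=1:−1/36 t=2:+1/192 = -5/288
⇒ 3j(4 2 4; 0 0 0)² = 20/693, sgn -1
Racah Σ t=2..2: t=2:+1/2880 = 1/2880
⇒ 3j(4 2 4; -4 0 4)² = 28/495, sgn +1
4πI² = N·(3j₀)²·(3jₘ)² = 80/121
I = -1·√(0.661157/4π) = -0.22937568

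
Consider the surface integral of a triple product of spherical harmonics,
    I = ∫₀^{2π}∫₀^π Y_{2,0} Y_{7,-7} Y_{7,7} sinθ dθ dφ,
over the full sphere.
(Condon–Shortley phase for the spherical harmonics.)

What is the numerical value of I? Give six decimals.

0.259734

Checks pass: Σm=0; 16 even; l₃=7∈[5,9].
(2·2+1)(2·7+1)(2·7+1) = 1125
Δ: 2! 2! 12! / 17! → 1/185640
sum: t=0:+1/2419200 t=1:−1/518400 t=2:+1/2419200 = -1/907200
3j²(2 7 7; 0 0 0) = Δ·Π!·Σ² = 56/3315  (sign +1)
sum: t=0:+1/1916006400 = 1/1916006400
3j²(2 7 7; 0 -7 7) = Δ·Π!·Σ² = 91/2040  (sign +1)
combine: 4πI² = 1125·56/3315·91/2040 = 245/289
take √, sign +1: I = 0.25973423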